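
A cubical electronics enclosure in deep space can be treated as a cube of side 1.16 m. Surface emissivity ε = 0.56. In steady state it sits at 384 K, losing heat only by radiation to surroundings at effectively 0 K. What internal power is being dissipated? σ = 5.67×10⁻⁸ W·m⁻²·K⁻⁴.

Steady state: P = εσA T⁴.
A = 6L² = 8.074 m²; T⁴ = (384)⁴ = 2.174×10¹⁰ K⁴.
P = 0.56 × 5.67×10⁻⁸ × 8.074 × 2.174×10¹⁰.

P ≈ 5570 W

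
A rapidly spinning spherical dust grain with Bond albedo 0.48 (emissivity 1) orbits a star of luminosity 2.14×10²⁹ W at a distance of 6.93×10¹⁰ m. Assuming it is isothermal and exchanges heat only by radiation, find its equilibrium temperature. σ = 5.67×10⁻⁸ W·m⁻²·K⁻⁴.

T ≈ 1690 K

First find the stellar flux at distance d: S = L/(4πd²) = 2.14×10²⁹/(4π·(6.93×10¹⁰)²) = 3.546×10⁶ W/m².
For an isothermal sphere, absorbed (1−a)S·πr² = emitted σ·4πr²·T⁴, so T⁴ = (1−a)S/(4σ).
T⁴ = 0.520·3.546×10⁶/(4·5.67×10⁻⁸) = 8.130×10¹² K⁴.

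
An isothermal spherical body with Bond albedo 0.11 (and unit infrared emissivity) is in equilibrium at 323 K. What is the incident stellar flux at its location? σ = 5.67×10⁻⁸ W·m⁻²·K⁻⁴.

(1−a)S·πr² = σ·4πr²·T⁴ ⇒ S = 4σT⁴/(1−a).
S = 4·5.67×10⁻⁸·1.088×10¹⁰/0.890.

S ≈ 2770 W/m²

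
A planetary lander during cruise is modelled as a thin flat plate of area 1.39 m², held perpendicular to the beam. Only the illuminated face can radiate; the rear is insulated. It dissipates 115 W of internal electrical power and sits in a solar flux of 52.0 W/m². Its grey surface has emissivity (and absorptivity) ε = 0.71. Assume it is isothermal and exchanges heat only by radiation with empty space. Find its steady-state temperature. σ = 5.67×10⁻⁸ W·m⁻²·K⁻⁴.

At steady state, absorbed solar power + internal power = radiated power.
Absorbed: α·S·A_cross = 0.71·52.0·1.390 = 51.32 W (cross-section A).
Total input = 51.32 + 115 = 166.3 W.
Radiated: εσ·A_surf·T⁴ with A_surf = A = 1.390 m².
T⁴ = 166.3/(0.71·5.67×10⁻⁸·1.390) = 2.972×10⁹ K⁴.

T ≈ 233 K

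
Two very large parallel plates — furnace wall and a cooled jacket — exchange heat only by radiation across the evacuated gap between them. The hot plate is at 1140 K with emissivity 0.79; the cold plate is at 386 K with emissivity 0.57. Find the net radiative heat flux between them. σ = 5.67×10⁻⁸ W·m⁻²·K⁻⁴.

q ≈ 46800 W/m²

For two infinite grey parallel plates, q = σ(T₁⁴ − T₂⁴)/(1/ε₁ + 1/ε₂ − 1).
T₁⁴ − T₂⁴ = 1.689×10¹² − 2.220×10¹⁰ = 1.667×10¹² K⁴.
1/ε₁ + 1/ε₂ − 1 = 1.266 + 1.754 − 1 = 2.020.
q = 5.67×10⁻⁸ × 1.667×10¹² / 2.020.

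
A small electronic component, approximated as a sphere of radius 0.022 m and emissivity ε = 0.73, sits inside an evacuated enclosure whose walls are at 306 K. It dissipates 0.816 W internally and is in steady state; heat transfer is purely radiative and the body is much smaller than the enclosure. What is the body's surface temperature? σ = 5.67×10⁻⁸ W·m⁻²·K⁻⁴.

For a small grey body in a large enclosure, net radiated power = εσA(T⁴ − T_w⁴).
Steady state: P = εσA(T⁴ − T_w⁴) with A = 4πr² = 0.006082 m².
T⁴ = P/(εσA) + T_w⁴ = 0.816/(0.73·5.67×10⁻⁸·0.006082) + (306)⁴
    = 3.241×10⁹ + 8.768×10⁹ = 1.201×10¹⁰ K⁴.

T ≈ 331 K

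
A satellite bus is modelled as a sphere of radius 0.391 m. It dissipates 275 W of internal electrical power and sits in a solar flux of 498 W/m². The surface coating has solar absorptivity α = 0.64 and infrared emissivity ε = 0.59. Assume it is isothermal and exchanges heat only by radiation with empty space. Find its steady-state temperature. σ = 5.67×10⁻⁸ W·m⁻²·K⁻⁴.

T ≈ 286 K

At steady state, absorbed solar power + internal power = radiated power.
Absorbed: α·S·A_cross = 0.64·498·0.4803 = 153.1 W (cross-section πr²).
Total input = 153.1 + 275 = 428.1 W.
Radiated: εσ·A_surf·T⁴ with A_surf = 4πr² = 1.921 m².
T⁴ = 428.1/(0.59·5.67×10⁻⁸·1.921) = 6.661×10⁹ K⁴.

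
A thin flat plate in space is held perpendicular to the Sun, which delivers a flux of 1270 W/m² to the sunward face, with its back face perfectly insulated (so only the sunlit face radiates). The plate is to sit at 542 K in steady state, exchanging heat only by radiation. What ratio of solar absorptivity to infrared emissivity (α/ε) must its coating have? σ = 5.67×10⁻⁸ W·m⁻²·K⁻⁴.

α/ε ≈ 3.85

Balance: αS·A = εσ·1A·T⁴ ⇒ α/ε = σT⁴/S.
α/ε = 5.67×10⁻⁸·(542)⁴/1270 = 5.67×10⁻⁸·8.630×10¹⁰/1270.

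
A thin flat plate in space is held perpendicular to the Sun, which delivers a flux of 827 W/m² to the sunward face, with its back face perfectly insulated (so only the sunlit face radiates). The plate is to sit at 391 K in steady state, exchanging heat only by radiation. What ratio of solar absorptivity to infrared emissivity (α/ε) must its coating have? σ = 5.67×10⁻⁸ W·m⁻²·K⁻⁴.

Balance: αS·A = εσ·1A·T⁴ ⇒ α/ε = σT⁴/S.
α/ε = 5.67×10⁻⁸·(391)⁴/827 = 5.67×10⁻⁸·2.337×10¹⁰/827.

α/ε ≈ 1.60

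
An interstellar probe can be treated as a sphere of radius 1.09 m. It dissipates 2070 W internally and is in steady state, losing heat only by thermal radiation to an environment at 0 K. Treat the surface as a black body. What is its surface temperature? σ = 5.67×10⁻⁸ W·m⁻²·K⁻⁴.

T ≈ 222 K

Steady state: internal power = radiated power, P = εσA T⁴.
Radiating area A = 4πr² = 14.93 m².
T⁴ = P/(εσA) = 2070/(1.0·5.67×10⁻⁸·14.93) = 2.445×10⁹ K⁴.
T = (2.445×10⁹)^(1/4).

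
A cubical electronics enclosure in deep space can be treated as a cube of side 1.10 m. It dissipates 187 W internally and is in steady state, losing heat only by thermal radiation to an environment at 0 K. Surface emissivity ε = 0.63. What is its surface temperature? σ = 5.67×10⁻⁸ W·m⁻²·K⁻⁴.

T ≈ 164 K

Steady state: internal power = radiated power, P = εσA T⁴.
Radiating area A = 6L² = 7.260 m².
T⁴ = P/(εσA) = 187/(0.63·5.67×10⁻⁸·7.260) = 7.211×10⁸ K⁴.
T = (7.211×10⁸)^(1/4).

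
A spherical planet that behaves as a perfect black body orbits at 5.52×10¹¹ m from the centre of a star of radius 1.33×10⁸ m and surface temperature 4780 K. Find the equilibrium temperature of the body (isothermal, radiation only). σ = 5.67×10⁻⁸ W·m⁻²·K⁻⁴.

The star's surface emits σT_*⁴; at distance d the flux is S = σT_*⁴(R_*/d)².
S = 5.67×10⁻⁸·(4780)⁴·(1.33×10⁸/5.52×10¹¹)² = 1.718 W/m².
For an isothermal sphere T⁴ = (1−a)S/(4σ) = 7.577×10⁶ K⁴.

T ≈ 52.5 K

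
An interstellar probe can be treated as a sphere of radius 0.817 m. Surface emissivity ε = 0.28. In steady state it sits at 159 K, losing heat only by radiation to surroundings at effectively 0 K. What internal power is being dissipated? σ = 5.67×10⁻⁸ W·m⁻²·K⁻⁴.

P ≈ 85.1 W

Steady state: P = εσA T⁴.
A = 4πr² = 8.388 m²; T⁴ = (159)⁴ = 6.391×10⁸ K⁴.
P = 0.28 × 5.67×10⁻⁸ × 8.388 × 6.391×10⁸.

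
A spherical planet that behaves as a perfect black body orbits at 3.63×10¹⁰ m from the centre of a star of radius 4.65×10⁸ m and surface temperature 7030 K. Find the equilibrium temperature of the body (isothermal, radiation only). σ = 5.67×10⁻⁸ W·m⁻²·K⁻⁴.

The star's surface emits σT_*⁴; at distance d the flux is S = σT_*⁴(R_*/d)².
S = 5.67×10⁻⁸·(7030)⁴·(4.65×10⁸/3.63×10¹⁰)² = 22720 W/m².
For an isothermal sphere T⁴ = (1−a)S/(4σ) = 1.002×10¹¹ K⁴.

T ≈ 563 K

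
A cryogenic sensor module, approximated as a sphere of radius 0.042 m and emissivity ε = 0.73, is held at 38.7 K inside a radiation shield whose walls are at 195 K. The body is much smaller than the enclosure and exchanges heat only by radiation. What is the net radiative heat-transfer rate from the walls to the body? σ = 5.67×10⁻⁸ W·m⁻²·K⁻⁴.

For a small grey body in a large enclosure: P_net = εσA(T_body⁴ − T_wall⁴).
A = 4πr² = 0.02217 m²; T_body⁴ − T_wall⁴ = 2.243×10⁶ − 1.446×10⁹ = -1.444×10⁹ K⁴.
|P_net| = 0.73·5.67×10⁻⁸·0.02217·1.444×10⁹.

P_net ≈ 1.32 W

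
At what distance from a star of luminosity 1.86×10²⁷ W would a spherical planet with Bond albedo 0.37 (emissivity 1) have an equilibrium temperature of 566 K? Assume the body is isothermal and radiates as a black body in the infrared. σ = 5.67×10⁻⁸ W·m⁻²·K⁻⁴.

d ≈ 6.33×10¹⁰ m

For an isothermal black-emitting sphere, (1−a)S·πr² = σ·4πr²·T⁴ ⇒ S = 4σT⁴/(1−a).
S = 4·5.67×10⁻⁸·(566)⁴/0.630 = 36950 W/m².
Flux falls as S = L/(4πd²), so d = √(L/(4πS)) = √(1.86×10²⁷/(4π·36950)).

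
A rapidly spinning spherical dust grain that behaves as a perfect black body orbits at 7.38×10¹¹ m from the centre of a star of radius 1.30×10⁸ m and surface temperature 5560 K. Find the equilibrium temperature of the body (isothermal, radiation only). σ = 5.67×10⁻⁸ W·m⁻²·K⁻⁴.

T ≈ 52.2 K

The star's surface emits σT_*⁴; at distance d the flux is S = σT_*⁴(R_*/d)².
S = 5.67×10⁻⁸·(5560)⁴·(1.30×10⁸/7.38×10¹¹)² = 1.681 W/m².
For an isothermal sphere T⁴ = (1−a)S/(4σ) = 7.413×10⁶ K⁴.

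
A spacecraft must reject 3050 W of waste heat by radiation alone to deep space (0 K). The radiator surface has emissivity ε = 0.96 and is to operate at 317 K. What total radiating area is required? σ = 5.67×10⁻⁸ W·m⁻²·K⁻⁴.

A ≈ 5.55 m²

P = εσA T⁴ ⇒ A = P/(εσT⁴).
T⁴ = 1.010×10¹⁰ K⁴.
A = 3050/(0.96 × 5.67×10⁻⁸ × 1.010×10¹⁰).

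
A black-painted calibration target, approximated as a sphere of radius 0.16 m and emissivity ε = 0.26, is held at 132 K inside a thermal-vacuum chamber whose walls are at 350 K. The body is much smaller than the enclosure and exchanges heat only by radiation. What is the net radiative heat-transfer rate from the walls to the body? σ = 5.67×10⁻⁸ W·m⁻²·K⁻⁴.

For a small grey body in a large enclosure: P_net = εσA(T_body⁴ − T_wall⁴).
A = 4πr² = 0.3217 m²; T_body⁴ − T_wall⁴ = 3.036×10⁸ − 1.501×10¹⁰ = -1.470×10¹⁰ K⁴.
|P_net| = 0.26·5.67×10⁻⁸·0.3217·1.470×10¹⁰.

P_net ≈ 69.7 W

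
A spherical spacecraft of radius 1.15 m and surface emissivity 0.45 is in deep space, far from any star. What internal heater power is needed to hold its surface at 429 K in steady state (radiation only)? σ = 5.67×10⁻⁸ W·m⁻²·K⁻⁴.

P = εσ·4πr²·T⁴.
4πr² = 16.62 m²; T⁴ = 3.387×10¹⁰ K⁴.
P = 0.45·5.67×10⁻⁸·16.62·3.387×10¹⁰.

P ≈ 14400 W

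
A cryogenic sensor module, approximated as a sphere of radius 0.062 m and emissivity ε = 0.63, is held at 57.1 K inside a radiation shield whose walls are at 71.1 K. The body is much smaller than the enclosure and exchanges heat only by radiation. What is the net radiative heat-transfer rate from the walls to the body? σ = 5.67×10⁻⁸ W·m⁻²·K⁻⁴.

P_net ≈ 0.0258 W

For a small grey body in a large enclosure: P_net = εσA(T_body⁴ − T_wall⁴).
A = 4πr² = 0.04831 m²; T_body⁴ − T_wall⁴ = 1.063×10⁷ − 2.556×10⁷ = -1.492×10⁷ K⁴.
|P_net| = 0.63·5.67×10⁻⁸·0.04831·1.492×10⁷.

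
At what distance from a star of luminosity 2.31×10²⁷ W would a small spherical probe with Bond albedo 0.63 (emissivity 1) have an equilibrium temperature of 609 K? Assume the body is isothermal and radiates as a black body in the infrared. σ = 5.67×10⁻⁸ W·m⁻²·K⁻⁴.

d ≈ 4.67×10¹⁰ m

For an isothermal black-emitting sphere, (1−a)S·πr² = σ·4πr²·T⁴ ⇒ S = 4σT⁴/(1−a).
S = 4·5.67×10⁻⁸·(609)⁴/0.370 = 84320 W/m².
Flux falls as S = L/(4πd²), so d = √(L/(4πS)) = √(2.31×10²⁷/(4π·84320)).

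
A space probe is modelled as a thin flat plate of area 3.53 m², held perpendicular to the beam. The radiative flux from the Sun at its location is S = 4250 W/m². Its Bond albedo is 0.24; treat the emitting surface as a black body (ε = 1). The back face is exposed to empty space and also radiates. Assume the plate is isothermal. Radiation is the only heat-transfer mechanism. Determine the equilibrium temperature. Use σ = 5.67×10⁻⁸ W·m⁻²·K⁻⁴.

At equilibrium, absorbed power = emitted power.
Absorbing cross-section = A = 3.530 m²; emitting surface = 2A = 7.060 m² (ratio 2).
(1−a)S·A_cross = εσ·A_surf·T⁴  ⇒  T⁴ = (1−a)S/(2σ).
T⁴ = 0.760·4250/(2·5.67×10⁻⁸) = 2.848×10¹⁰ K⁴.
T = (2.848×10¹⁰)^(1/4).

T ≈ 411 K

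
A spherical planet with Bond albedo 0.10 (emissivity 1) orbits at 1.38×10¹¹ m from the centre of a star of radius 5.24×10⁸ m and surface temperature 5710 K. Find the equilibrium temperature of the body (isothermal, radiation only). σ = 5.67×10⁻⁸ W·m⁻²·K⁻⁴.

T ≈ 242 K

The star's surface emits σT_*⁴; at distance d the flux is S = σT_*⁴(R_*/d)².
S = 5.67×10⁻⁸·(5710)⁴·(5.24×10⁸/1.38×10¹¹)² = 869.0 W/m².
For an isothermal sphere T⁴ = (1−a)S/(4σ) = 3.449×10⁹ K⁴.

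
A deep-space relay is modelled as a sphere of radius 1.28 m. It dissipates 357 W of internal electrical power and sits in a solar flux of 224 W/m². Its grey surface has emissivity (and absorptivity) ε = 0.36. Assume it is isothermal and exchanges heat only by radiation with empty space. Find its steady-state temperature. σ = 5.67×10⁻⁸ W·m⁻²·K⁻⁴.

T ≈ 207 K

At steady state, absorbed solar power + internal power = radiated power.
Absorbed: α·S·A_cross = 0.36·224·5.147 = 415.1 W (cross-section πr²).
Total input = 415.1 + 357 = 772.1 W.
Radiated: εσ·A_surf·T⁴ with A_surf = 4πr² = 20.59 m².
T⁴ = 772.1/(0.36·5.67×10⁻⁸·20.59) = 1.837×10⁹ K⁴.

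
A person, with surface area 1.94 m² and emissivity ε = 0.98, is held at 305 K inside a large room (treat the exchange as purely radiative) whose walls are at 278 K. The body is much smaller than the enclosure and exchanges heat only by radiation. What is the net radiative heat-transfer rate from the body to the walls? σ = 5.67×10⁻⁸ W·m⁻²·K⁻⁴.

P_net ≈ 289 W

For a small grey body in a large enclosure: P_net = εσA(T_body⁴ − T_wall⁴).
A = 1.94 m²; T_body⁴ − T_wall⁴ = 8.654×10⁹ − 5.973×10⁹ = 2.681×10⁹ K⁴.
|P_net| = 0.98·5.67×10⁻⁸·1.940·2.681×10⁹.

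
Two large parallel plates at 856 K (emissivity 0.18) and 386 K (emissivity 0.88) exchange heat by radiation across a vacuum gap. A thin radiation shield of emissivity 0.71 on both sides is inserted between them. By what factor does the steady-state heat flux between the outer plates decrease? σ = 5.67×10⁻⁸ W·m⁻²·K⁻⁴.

factor ≈ 1.32

Without shield: q₀ = σΔ(T⁴)/(1/ε₁+1/ε₂−1) with denominator 5.692.
With shield the two gaps are in series; the resistances add: (1/ε₁+1/ε_s−1)+(1/ε_s+1/ε₂−1) = 5.964+1.545 = 7.509.
Heat-flux ratio q₀/q = 7.509/5.692.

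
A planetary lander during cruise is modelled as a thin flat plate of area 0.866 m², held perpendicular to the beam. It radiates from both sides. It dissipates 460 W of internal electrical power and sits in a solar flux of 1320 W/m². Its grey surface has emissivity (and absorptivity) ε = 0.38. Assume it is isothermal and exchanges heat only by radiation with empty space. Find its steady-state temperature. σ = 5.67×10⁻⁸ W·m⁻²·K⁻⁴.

T ≈ 393 K

At steady state, absorbed solar power + internal power = radiated power.
Absorbed: α·S·A_cross = 0.38·1320·0.8660 = 434.4 W (cross-section A).
Total input = 434.4 + 460 = 894.4 W.
Radiated: εσ·A_surf·T⁴ with A_surf = 2A = 1.732 m².
T⁴ = 894.4/(0.38·5.67×10⁻⁸·1.732) = 2.397×10¹⁰ K⁴.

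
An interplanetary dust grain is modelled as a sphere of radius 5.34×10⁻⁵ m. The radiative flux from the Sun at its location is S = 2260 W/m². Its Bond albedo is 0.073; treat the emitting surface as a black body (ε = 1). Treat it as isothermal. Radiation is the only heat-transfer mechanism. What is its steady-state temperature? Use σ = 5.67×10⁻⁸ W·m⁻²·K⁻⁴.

T ≈ 310 K

At equilibrium, absorbed power = emitted power.
Absorbing cross-section = πr² = 8.958×10⁻⁹ m²; emitting surface = 4πr² = 3.583×10⁻⁸ m² (ratio 4).
(1−a)S·A_cross = εσ·A_surf·T⁴  ⇒  T⁴ = (1−a)S/(4σ).
T⁴ = 0.927·2260/(4·5.67×10⁻⁸) = 9.237×10⁹ K⁴.
T = (9.237×10⁹)^(1/4).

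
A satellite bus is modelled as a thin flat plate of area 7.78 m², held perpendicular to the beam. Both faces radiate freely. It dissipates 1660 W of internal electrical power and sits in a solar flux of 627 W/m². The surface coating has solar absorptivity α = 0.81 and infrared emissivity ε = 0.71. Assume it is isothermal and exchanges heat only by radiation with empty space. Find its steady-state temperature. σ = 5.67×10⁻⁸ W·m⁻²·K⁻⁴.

T ≈ 308 K

At steady state, absorbed solar power + internal power = radiated power.
Absorbed: α·S·A_cross = 0.81·627·7.780 = 3951 W (cross-section A).
Total input = 3951 + 1660 = 5611 W.
Radiated: εσ·A_surf·T⁴ with A_surf = 2A = 15.56 m².
T⁴ = 5611/(0.71·5.67×10⁻⁸·15.56) = 8.958×10⁹ K⁴.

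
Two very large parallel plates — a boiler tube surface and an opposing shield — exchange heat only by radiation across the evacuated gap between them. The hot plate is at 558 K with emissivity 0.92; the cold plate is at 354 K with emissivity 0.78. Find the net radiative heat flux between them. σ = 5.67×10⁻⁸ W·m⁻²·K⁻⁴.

For two infinite grey parallel plates, q = σ(T₁⁴ − T₂⁴)/(1/ε₁ + 1/ε₂ − 1).
T₁⁴ − T₂⁴ = 9.695×10¹⁰ − 1.570×10¹⁰ = 8.124×10¹⁰ K⁴.
1/ε₁ + 1/ε₂ − 1 = 1.087 + 1.282 − 1 = 1.369.
q = 5.67×10⁻⁸ × 8.124×10¹⁰ / 1.369.

q ≈ 3360 W/m²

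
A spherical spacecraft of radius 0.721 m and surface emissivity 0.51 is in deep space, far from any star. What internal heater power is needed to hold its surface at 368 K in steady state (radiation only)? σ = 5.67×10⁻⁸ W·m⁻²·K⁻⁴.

P = εσ·4πr²·T⁴.
4πr² = 6.533 m²; T⁴ = 1.834×10¹⁰ K⁴.
P = 0.51·5.67×10⁻⁸·6.533·1.834×10¹⁰.

P ≈ 3460 W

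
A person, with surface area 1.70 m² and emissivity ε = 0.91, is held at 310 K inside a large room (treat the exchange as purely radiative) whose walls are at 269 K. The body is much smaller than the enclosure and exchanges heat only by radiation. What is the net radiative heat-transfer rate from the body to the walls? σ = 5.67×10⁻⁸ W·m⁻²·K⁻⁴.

P_net ≈ 351 W

For a small grey body in a large enclosure: P_net = εσA(T_body⁴ − T_wall⁴).
A = 1.70 m²; T_body⁴ − T_wall⁴ = 9.235×10⁹ − 5.236×10⁹ = 3.999×10⁹ K⁴.
|P_net| = 0.91·5.67×10⁻⁸·1.700·3.999×10⁹.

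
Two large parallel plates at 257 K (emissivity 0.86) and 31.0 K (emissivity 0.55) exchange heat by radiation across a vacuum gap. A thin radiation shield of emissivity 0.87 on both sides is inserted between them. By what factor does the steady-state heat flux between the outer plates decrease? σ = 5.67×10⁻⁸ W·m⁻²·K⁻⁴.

factor ≈ 1.66

Without shield: q₀ = σΔ(T⁴)/(1/ε₁+1/ε₂−1) with denominator 1.981.
With shield the two gaps are in series; the resistances add: (1/ε₁+1/ε_s−1)+(1/ε_s+1/ε₂−1) = 1.312+1.968 = 3.280.
Heat-flux ratio q₀/q = 3.280/1.981.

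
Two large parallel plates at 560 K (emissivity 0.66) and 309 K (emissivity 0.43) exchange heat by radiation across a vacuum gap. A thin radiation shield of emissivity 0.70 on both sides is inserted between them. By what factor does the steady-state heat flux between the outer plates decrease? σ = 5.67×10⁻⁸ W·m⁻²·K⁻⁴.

factor ≈ 1.65

Without shield: q₀ = σΔ(T⁴)/(1/ε₁+1/ε₂−1) with denominator 2.841.
With shield the two gaps are in series; the resistances add: (1/ε₁+1/ε_s−1)+(1/ε_s+1/ε₂−1) = 1.944+2.754 = 4.698.
Heat-flux ratio q₀/q = 4.698/2.841.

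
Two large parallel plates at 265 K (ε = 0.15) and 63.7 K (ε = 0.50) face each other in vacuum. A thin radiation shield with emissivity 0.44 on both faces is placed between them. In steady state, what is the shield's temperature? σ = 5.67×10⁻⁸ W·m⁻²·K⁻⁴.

In steady state the net flux on the hot side equals that on the cold side.
σ(T₁⁴−T_s⁴)/D₁ = σ(T_s⁴−T₂⁴)/D₂, with D₁ = 1/ε₁+1/ε_s−1 = 7.939, D₂ = 1/ε_s+1/ε₂−1 = 3.273.
Solve for T_s⁴: T_s⁴ = (D₂·T₁⁴ + D₁·T₂⁴)/(D₁+D₂) = 1.451×10⁹ K⁴.

T_s ≈ 195 K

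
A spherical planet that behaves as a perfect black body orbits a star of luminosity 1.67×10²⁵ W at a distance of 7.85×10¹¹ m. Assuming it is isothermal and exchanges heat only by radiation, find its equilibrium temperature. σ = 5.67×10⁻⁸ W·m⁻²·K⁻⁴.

First find the stellar flux at distance d: S = L/(4πd²) = 1.67×10²⁵/(4π·(7.85×10¹¹)²) = 2.157 W/m².
For an isothermal sphere, absorbed (1−a)S·πr² = emitted σ·4πr²·T⁴, so T⁴ = (1−a)S/(4σ).
T⁴ = 1.00·2.157/(4·5.67×10⁻⁸) = 9.509×10⁶ K⁴.

T ≈ 55.5 K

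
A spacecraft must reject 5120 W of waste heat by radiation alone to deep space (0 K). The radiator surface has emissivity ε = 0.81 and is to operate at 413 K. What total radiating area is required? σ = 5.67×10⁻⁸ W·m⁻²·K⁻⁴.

A ≈ 3.83 m²

P = εσA T⁴ ⇒ A = P/(εσT⁴).
T⁴ = 2.909×10¹⁰ K⁴.
A = 5120/(0.81 × 5.67×10⁻⁸ × 2.909×10¹⁰).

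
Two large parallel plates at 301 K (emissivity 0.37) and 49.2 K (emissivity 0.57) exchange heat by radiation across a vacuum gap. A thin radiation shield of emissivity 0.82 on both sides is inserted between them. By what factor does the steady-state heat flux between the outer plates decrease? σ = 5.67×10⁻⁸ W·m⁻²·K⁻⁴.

factor ≈ 1.42

Without shield: q₀ = σΔ(T⁴)/(1/ε₁+1/ε₂−1) with denominator 3.457.
With shield the two gaps are in series; the resistances add: (1/ε₁+1/ε_s−1)+(1/ε_s+1/ε₂−1) = 2.922+1.974 = 4.896.
Heat-flux ratio q₀/q = 4.896/3.457.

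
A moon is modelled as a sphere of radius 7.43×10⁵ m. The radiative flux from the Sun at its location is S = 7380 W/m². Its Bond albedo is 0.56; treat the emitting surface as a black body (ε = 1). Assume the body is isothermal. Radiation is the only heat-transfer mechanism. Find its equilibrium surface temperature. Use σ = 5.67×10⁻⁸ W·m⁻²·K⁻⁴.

At equilibrium, absorbed power = emitted power.
Absorbing cross-section = πr² = 1.734×10¹² m²; emitting surface = 4πr² = 6.937×10¹² m² (ratio 4).
(1−a)S·A_cross = εσ·A_surf·T⁴  ⇒  T⁴ = (1−a)S/(4σ).
T⁴ = 0.440·7380/(4·5.67×10⁻⁸) = 1.432×10¹⁰ K⁴.
T = (1.432×10¹⁰)^(1/4).

T ≈ 346 K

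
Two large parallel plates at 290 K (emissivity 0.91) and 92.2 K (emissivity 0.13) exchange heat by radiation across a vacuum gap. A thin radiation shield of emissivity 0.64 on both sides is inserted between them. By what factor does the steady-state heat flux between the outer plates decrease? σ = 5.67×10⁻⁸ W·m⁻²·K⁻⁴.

Without shield: q₀ = σΔ(T⁴)/(1/ε₁+1/ε₂−1) with denominator 7.791.
With shield the two gaps are in series; the resistances add: (1/ε₁+1/ε_s−1)+(1/ε_s+1/ε₂−1) = 1.661+8.255 = 9.916.
Heat-flux ratio q₀/q = 9.916/7.791.

factor ≈ 1.27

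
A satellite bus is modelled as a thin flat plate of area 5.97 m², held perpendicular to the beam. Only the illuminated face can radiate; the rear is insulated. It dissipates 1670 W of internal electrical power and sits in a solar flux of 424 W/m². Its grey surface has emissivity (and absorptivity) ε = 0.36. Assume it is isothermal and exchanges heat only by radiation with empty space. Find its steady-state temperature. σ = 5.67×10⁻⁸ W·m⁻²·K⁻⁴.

T ≈ 381 K

At steady state, absorbed solar power + internal power = radiated power.
Absorbed: α·S·A_cross = 0.36·424·5.970 = 911.3 W (cross-section A).
Total input = 911.3 + 1670 = 2581 W.
Radiated: εσ·A_surf·T⁴ with A_surf = A = 5.970 m².
T⁴ = 2581/(0.36·5.67×10⁻⁸·5.970) = 2.118×10¹⁰ K⁴.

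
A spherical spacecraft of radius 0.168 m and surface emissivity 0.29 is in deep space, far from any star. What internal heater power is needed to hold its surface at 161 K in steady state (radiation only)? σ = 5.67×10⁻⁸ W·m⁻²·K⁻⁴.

P = εσ·4πr²·T⁴.
4πr² = 0.3547 m²; T⁴ = 6.719×10⁸ K⁴.
P = 0.29·5.67×10⁻⁸·0.3547·6.719×10⁸.

P ≈ 3.92 W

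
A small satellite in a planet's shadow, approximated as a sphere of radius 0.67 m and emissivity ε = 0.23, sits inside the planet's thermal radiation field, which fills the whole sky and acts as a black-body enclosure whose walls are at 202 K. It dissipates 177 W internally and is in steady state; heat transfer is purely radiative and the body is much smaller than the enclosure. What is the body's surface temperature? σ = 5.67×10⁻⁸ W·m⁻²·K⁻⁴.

T ≈ 253 K

For a small grey body in a large enclosure, net radiated power = εσA(T⁴ − T_w⁴).
Steady state: P = εσA(T⁴ − T_w⁴) with A = 4πr² = 5.641 m².
T⁴ = P/(εσA) + T_w⁴ = 177/(0.23·5.67×10⁻⁸·5.641) + (202)⁴
    = 2.406×10⁹ + 1.665×10⁹ = 4.071×10⁹ K⁴.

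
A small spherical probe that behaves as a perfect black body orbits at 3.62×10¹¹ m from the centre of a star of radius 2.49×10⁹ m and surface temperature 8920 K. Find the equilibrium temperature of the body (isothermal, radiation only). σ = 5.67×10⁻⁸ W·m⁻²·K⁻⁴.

T ≈ 523 K

The star's surface emits σT_*⁴; at distance d the flux is S = σT_*⁴(R_*/d)².
S = 5.67×10⁻⁸·(8920)⁴·(2.49×10⁹/3.62×10¹¹)² = 16980 W/m².
For an isothermal sphere T⁴ = (1−a)S/(4σ) = 7.488×10¹⁰ K⁴.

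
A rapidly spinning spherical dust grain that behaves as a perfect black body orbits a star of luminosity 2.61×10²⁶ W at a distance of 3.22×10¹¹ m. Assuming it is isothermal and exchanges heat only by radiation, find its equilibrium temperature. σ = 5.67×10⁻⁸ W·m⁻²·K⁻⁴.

T ≈ 172 K

First find the stellar flux at distance d: S = L/(4πd²) = 2.61×10²⁶/(4π·(3.22×10¹¹)²) = 200.3 W/m².
For an isothermal sphere, absorbed (1−a)S·πr² = emitted σ·4πr²·T⁴, so T⁴ = (1−a)S/(4σ).
T⁴ = 1.00·200.3/(4·5.67×10⁻⁸) = 8.832×10⁸ K⁴.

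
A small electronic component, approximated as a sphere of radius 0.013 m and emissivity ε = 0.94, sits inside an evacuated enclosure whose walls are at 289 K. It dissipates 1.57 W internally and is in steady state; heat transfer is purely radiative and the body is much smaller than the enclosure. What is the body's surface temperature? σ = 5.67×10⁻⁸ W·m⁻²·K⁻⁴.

T ≈ 380 K

For a small grey body in a large enclosure, net radiated power = εσA(T⁴ − T_w⁴).
Steady state: P = εσA(T⁴ − T_w⁴) with A = 4πr² = 0.002124 m².
T⁴ = P/(εσA) + T_w⁴ = 1.57/(0.94·5.67×10⁻⁸·0.002124) + (289)⁴
    = 1.387×10¹⁰ + 6.976×10⁹ = 2.085×10¹⁰ K⁴.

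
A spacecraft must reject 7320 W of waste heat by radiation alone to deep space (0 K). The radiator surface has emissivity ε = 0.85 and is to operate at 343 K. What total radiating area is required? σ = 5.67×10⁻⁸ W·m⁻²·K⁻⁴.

P = εσA T⁴ ⇒ A = P/(εσT⁴).
T⁴ = 1.384×10¹⁰ K⁴.
A = 7320/(0.85 × 5.67×10⁻⁸ × 1.384×10¹⁰).

A ≈ 11.0 m²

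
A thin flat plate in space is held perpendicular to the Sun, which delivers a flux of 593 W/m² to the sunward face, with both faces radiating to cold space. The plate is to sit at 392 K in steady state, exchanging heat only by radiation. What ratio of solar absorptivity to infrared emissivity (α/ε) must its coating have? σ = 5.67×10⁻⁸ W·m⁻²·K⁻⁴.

α/ε ≈ 4.52

Balance: αS·A = εσ·2A·T⁴ ⇒ α/ε = 2σT⁴/S.
α/ε = 2·5.67×10⁻⁸·(392)⁴/593 = 2·5.67×10⁻⁸·2.361×10¹⁰/593.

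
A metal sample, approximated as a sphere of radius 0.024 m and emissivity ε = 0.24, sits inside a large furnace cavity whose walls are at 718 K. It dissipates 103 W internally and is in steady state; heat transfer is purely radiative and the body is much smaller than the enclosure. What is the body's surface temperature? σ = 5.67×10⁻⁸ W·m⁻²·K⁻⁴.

T ≈ 1070 K

For a small grey body in a large enclosure, net radiated power = εσA(T⁴ − T_w⁴).
Steady state: P = εσA(T⁴ − T_w⁴) with A = 4πr² = 0.007238 m².
T⁴ = P/(εσA) + T_w⁴ = 103/(0.24·5.67×10⁻⁸·0.007238) + (718)⁴
    = 1.046×10¹² + 2.658×10¹¹ = 1.311×10¹² K⁴.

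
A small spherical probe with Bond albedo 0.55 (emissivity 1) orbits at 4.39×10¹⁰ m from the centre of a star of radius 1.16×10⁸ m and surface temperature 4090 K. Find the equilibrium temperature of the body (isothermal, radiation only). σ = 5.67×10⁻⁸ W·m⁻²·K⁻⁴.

The star's surface emits σT_*⁴; at distance d the flux is S = σT_*⁴(R_*/d)².
S = 5.67×10⁻⁸·(4090)⁴·(1.16×10⁸/4.39×10¹⁰)² = 110.8 W/m².
For an isothermal sphere T⁴ = (1−a)S/(4σ) = 2.198×10⁸ K⁴.

T ≈ 122 K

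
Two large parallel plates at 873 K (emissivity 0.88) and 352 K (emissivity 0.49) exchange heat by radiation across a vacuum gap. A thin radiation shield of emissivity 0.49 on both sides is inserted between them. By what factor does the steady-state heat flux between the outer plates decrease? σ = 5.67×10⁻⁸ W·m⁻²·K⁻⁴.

factor ≈ 2.42

Without shield: q₀ = σΔ(T⁴)/(1/ε₁+1/ε₂−1) with denominator 2.177.
With shield the two gaps are in series; the resistances add: (1/ε₁+1/ε_s−1)+(1/ε_s+1/ε₂−1) = 2.177+3.082 = 5.259.
Heat-flux ratio q₀/q = 5.259/2.177.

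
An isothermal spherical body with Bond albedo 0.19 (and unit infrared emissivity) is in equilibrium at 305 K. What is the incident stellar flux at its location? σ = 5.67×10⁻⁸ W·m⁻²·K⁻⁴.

(1−a)S·πr² = σ·4πr²·T⁴ ⇒ S = 4σT⁴/(1−a).
S = 4·5.67×10⁻⁸·8.654×10⁹/0.810.

S ≈ 2420 W/m²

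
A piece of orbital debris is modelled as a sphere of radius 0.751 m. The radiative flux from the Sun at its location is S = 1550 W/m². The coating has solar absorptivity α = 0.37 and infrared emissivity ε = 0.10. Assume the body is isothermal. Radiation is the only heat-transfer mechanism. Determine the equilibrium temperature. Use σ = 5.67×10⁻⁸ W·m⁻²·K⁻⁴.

T ≈ 399 K

At equilibrium, absorbed power = emitted power.
Absorbing cross-section = πr² = 1.772 m²; emitting surface = 4πr² = 7.087 m² (ratio 4).
αS·A_cross = εσ·A_surf·T⁴  ⇒  T⁴ = αS/(ε·4σ).
T⁴ = 0.370·1550/(0.10·4·5.67×10⁻⁸) = 2.529×10¹⁰ K⁴.
T = (2.529×10¹⁰)^(1/4).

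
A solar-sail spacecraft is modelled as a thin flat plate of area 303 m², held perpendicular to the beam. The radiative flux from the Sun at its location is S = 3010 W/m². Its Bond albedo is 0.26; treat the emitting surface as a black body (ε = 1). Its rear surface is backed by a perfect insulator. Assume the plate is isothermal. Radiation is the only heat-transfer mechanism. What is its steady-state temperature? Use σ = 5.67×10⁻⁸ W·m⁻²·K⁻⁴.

T ≈ 445 K

At equilibrium, absorbed power = emitted power.
Absorbing cross-section = A = 303.0 m²; emitting surface = A = 303.0 m² (ratio 1).
(1−a)S·A_cross = εσ·A_surf·T⁴  ⇒  T⁴ = (1−a)S/(1σ).
T⁴ = 0.740·3010/(1·5.67×10⁻⁸) = 3.928×10¹⁰ K⁴.
T = (3.928×10¹⁰)^(1/4).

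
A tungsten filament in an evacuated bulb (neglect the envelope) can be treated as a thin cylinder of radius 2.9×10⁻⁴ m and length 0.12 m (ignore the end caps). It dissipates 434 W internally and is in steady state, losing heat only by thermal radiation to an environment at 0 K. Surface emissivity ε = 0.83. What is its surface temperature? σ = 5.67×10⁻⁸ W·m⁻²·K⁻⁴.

Steady state: internal power = radiated power, P = εσA T⁴.
Radiating area A = 2πrL = 2.187×10⁻⁴ m².
T⁴ = P/(εσA) = 434/(0.83·5.67×10⁻⁸·2.187×10⁻⁴) = 4.218×10¹³ K⁴.
T = (4.218×10¹³)^(1/4).

T ≈ 2550 K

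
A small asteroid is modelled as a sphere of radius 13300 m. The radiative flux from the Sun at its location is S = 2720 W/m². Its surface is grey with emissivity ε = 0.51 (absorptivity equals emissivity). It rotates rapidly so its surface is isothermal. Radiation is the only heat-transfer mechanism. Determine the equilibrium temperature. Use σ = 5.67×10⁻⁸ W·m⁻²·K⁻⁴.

T ≈ 331 K

At equilibrium, absorbed power = emitted power.
Absorbing cross-section = πr² = 5.557×10⁸ m²; emitting surface = 4πr² = 2.223×10⁹ m² (ratio 4).
εS·A_cross = εσ·A_surf·T⁴  ⇒  T⁴ = S/(4σ)   (ε cancels).
T⁴ = 2720/(4·5.67×10⁻⁸) = 1.199×10¹⁰ K⁴.
T = (1.199×10¹⁰)^(1/4).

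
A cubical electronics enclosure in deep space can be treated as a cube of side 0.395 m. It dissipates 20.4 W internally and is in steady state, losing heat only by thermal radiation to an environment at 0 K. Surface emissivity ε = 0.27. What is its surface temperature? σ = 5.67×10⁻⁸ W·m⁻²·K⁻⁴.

T ≈ 194 K

Steady state: internal power = radiated power, P = εσA T⁴.
Radiating area A = 6L² = 0.9362 m².
T⁴ = P/(εσA) = 20.4/(0.27·5.67×10⁻⁸·0.9362) = 1.423×10⁹ K⁴.
T = (1.423×10⁹)^(1/4).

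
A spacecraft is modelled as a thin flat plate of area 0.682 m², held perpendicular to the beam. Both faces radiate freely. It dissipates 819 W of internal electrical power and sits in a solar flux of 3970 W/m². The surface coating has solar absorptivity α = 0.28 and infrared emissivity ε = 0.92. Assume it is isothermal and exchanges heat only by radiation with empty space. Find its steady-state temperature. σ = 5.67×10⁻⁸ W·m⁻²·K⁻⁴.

T ≈ 386 K

At steady state, absorbed solar power + internal power = radiated power.
Absorbed: α·S·A_cross = 0.28·3970·0.6820 = 758.1 W (cross-section A).
Total input = 758.1 + 819 = 1577 W.
Radiated: εσ·A_surf·T⁴ with A_surf = 2A = 1.364 m².
T⁴ = 1577/(0.92·5.67×10⁻⁸·1.364) = 2.217×10¹⁰ K⁴.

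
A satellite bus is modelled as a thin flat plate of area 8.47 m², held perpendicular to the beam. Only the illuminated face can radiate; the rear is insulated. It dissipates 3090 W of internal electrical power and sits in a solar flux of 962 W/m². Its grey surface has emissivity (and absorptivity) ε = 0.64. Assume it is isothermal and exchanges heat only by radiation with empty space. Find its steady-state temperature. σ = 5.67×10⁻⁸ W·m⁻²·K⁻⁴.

At steady state, absorbed solar power + internal power = radiated power.
Absorbed: α·S·A_cross = 0.64·962·8.470 = 5215 W (cross-section A).
Total input = 5215 + 3090 = 8305 W.
Radiated: εσ·A_surf·T⁴ with A_surf = A = 8.470 m².
T⁴ = 8305/(0.64·5.67×10⁻⁸·8.470) = 2.702×10¹⁰ K⁴.

T ≈ 405 K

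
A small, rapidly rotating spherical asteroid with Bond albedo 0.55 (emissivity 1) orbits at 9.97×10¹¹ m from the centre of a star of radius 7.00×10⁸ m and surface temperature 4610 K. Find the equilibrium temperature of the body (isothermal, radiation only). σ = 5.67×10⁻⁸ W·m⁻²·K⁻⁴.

T ≈ 70.7 K

The star's surface emits σT_*⁴; at distance d the flux is S = σT_*⁴(R_*/d)².
S = 5.67×10⁻⁸·(4610)⁴·(7.00×10⁸/9.97×10¹¹)² = 12.62 W/m².
For an isothermal sphere T⁴ = (1−a)S/(4σ) = 2.505×10⁷ K⁴.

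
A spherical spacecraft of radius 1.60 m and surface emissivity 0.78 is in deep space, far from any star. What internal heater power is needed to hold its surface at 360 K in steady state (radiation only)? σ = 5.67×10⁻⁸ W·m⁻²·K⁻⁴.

P = εσ·4πr²·T⁴.
4πr² = 32.17 m²; T⁴ = 1.680×10¹⁰ K⁴.
P = 0.78·5.67×10⁻⁸·32.17·1.680×10¹⁰.

P ≈ 23900 W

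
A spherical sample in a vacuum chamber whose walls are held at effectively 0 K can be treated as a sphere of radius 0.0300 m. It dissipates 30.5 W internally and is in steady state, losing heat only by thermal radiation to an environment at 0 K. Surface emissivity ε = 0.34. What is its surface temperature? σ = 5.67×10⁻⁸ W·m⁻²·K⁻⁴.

T ≈ 612 K

Steady state: internal power = radiated power, P = εσA T⁴.
Radiating area A = 4πr² = 0.01131 m².
T⁴ = P/(εσA) = 30.5/(0.34·5.67×10⁻⁸·0.01131) = 1.399×10¹¹ K⁴.
T = (1.399×10¹¹)^(1/4).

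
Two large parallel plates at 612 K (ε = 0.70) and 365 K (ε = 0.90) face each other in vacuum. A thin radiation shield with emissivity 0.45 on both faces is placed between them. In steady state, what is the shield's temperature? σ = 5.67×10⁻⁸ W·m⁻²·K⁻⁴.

In steady state the net flux on the hot side equals that on the cold side.
σ(T₁⁴−T_s⁴)/D₁ = σ(T_s⁴−T₂⁴)/D₂, with D₁ = 1/ε₁+1/ε_s−1 = 2.651, D₂ = 1/ε_s+1/ε₂−1 = 2.333.
Solve for T_s⁴: T_s⁴ = (D₂·T₁⁴ + D₁·T₂⁴)/(D₁+D₂) = 7.511×10¹⁰ K⁴.

T_s ≈ 524 K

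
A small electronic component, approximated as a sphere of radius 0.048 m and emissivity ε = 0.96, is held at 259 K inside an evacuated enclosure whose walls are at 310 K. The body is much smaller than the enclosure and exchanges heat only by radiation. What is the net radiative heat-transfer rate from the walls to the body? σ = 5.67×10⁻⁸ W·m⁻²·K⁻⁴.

P_net ≈ 7.46 W

For a small grey body in a large enclosure: P_net = εσA(T_body⁴ − T_wall⁴).
A = 4πr² = 0.02895 m²; T_body⁴ − T_wall⁴ = 4.500×10⁹ − 9.235×10⁹ = -4.735×10⁹ K⁴.
|P_net| = 0.96·5.67×10⁻⁸·0.02895·4.735×10⁹.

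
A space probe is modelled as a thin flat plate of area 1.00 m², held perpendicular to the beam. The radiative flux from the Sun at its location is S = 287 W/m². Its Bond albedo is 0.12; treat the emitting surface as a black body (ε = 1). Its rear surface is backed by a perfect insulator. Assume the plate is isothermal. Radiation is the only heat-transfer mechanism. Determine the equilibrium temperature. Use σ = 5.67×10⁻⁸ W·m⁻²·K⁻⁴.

At equilibrium, absorbed power = emitted power.
Absorbing cross-section = A = 1.000 m²; emitting surface = A = 1.000 m² (ratio 1).
(1−a)S·A_cross = εσ·A_surf·T⁴  ⇒  T⁴ = (1−a)S/(1σ).
T⁴ = 0.880·287/(1·5.67×10⁻⁸) = 4.454×10⁹ K⁴.
T = (4.454×10⁹)^(1/4).

T ≈ 258 K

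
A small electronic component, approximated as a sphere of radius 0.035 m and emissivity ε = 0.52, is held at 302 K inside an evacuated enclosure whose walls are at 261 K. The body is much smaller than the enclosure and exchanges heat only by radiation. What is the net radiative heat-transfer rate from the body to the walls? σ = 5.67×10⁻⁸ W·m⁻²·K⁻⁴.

P_net ≈ 1.67 W

For a small grey body in a large enclosure: P_net = εσA(T_body⁴ − T_wall⁴).
A = 4πr² = 0.01539 m²; T_body⁴ − T_wall⁴ = 8.318×10⁹ − 4.640×10⁹ = 3.678×10⁹ K⁴.
|P_net| = 0.52·5.67×10⁻⁸·0.01539·3.678×10⁹.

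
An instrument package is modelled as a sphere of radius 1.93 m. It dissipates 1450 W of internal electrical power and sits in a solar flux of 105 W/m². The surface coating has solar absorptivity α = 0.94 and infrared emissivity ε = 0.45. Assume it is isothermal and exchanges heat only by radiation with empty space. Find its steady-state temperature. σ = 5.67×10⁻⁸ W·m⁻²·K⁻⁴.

At steady state, absorbed solar power + internal power = radiated power.
Absorbed: α·S·A_cross = 0.94·105·11.70 = 1155 W (cross-section πr²).
Total input = 1155 + 1450 = 2605 W.
Radiated: εσ·A_surf·T⁴ with A_surf = 4πr² = 46.81 m².
T⁴ = 2605/(0.45·5.67×10⁻⁸·46.81) = 2.181×10⁹ K⁴.

T ≈ 216 K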